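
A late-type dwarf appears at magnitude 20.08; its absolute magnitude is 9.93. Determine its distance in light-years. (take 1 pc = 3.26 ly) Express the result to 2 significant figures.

d ≈ 3500 ly

Distance modulus: m − M = 20.08 − (9.93) = 10.150
m − M = 5 log₁₀ d − 5
log₁₀ d = (m − M)/5 + 1 = 3.0300
d = 10^3.0300 = 1072 pc
= 3493 ly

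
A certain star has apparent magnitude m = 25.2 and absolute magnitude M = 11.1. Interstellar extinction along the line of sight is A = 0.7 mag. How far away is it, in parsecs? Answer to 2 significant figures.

d ≈ 4800 pc

m − M = 5 log₁₀(d/10 pc) + A  ⇒  25.2 − (11.1) − 0.7 = 5 log₁₀(d/10)
13.400 = 5 log₁₀(d/10)
log₁₀ d = (m − M − A)/5 + 1 = 3.6800
d = 10^3.6800 = 4786 pc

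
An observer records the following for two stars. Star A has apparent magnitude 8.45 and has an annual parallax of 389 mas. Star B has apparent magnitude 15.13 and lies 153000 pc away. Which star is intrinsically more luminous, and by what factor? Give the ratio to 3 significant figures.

Star B is more luminous, by a factor of 7.54×10^6.

Star A: p = 389 mas = 0.389″ → d = 1/p = 2.571 pc
Star A: M = m − 5 log₁₀ d + 5 = 8.45 − 5·0.4101 + 5 = 11.400
Star B: M = m − 5 log₁₀ d + 5 = 15.13 − 5·5.1847 + 5 = -5.793
ΔM = M_A − M_B = 11.400 − (-5.793) = 17.193; smaller M is more luminous → Star B.
L ratio = 10^(0.4 |ΔM|) = 10^6.877 = 7.538×10^6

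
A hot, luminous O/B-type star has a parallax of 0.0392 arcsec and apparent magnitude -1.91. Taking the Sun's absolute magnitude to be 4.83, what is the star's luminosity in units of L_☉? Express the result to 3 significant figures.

L/L_☉ ≈ 3230

d = 1/p = 1/0.0392″ = 25.51 pc
M = m − 5 log₁₀ d + 5 = -1.91 − 5·1.4067 + 5 = -3.944
M − M_☉ = -3.944 − 4.83 = -8.774
L/L_☉ = 10^(−0.4 × -8.774) = 3232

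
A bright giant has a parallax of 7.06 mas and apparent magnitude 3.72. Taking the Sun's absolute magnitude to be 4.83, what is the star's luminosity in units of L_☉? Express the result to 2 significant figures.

d = 1/p = 1000/7.06 mas = 141.6 pc
M = m − 5 log₁₀ d + 5 = 3.72 − 5·2.1512 + 5 = -2.036
M − M_☉ = -2.036 − 4.83 = -6.866
L/L_☉ = 10^(−0.4 × -6.866) = 557.7

L/L_☉ ≈ 560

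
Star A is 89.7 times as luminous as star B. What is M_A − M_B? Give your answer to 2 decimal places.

M_A − M_B ≈ -4.88

Pogson: ΔM = −2.5 log₁₀(ratio) = −2.5 log₁₀(89.7) = −2.5 × 1.9528 = -4.882
Star A is brighter, so it has the smaller magnitude: the difference is negative.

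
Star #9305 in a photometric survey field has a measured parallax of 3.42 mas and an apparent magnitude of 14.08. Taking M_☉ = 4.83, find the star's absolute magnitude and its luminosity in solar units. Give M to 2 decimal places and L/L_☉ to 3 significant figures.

d = 1/p = 1000/3.42 mas = 292.4 pc
M = m − 5 log₁₀ d + 5 = 14.08 − 5·2.4660 + 5 = 6.750
M − M_☉ = 6.750 − 4.83 = 1.920
L/L_☉ = 10^(−0.4 × 1.920) = 0.1706

M ≈ 6.75; L/L_☉ ≈ 0.171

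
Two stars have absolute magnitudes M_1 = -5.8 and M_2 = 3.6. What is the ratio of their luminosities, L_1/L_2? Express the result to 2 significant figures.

ΔM = M_1 − M_2 = -9.4
L_1/L_2 = 10^(−0.4 ΔM) = 10^3.760 = 5754

L_1/L_2 ≈ 5800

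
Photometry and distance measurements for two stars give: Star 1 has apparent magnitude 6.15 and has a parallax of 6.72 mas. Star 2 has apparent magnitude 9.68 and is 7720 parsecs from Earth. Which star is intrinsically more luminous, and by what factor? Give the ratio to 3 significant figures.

Star 1: p = 6.72 mas = 6.72×10^-3″ → d = 1/p = 148.8 pc
Star 1: M = m − 5 log₁₀ d + 5 = 6.15 − 5·2.1726 + 5 = 0.287
Star 2: M = m − 5 log₁₀ d + 5 = 9.68 − 5·3.8876 + 5 = -4.758
ΔM = M_1 − M_2 = 0.287 − (-4.758) = 5.045; smaller M is more luminous → Star 2.
L ratio = 10^(0.4 |ΔM|) = 10^2.018 = 104.2

Star 2 is more luminous, by a factor of 104.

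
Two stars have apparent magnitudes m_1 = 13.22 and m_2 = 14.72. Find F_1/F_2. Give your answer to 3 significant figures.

F_1/F_2 ≈ 3.98

Δm = 13.22 − (14.72) = -1.50
Flux ratio = 10^(−0.4 Δm) = 10^(−0.4 × -1.50) = 10^0.600 = 3.981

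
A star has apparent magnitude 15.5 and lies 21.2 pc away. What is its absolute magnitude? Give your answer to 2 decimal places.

5 log₁₀(d/10 pc) = 5 log₁₀(21.20) − 5 = 1.632
M = m − 5 log₁₀(d/10) = 15.5 − 1.632 = 13.868

M ≈ 13.87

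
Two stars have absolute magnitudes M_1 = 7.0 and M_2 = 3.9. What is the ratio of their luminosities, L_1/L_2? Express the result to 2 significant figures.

L_1/L_2 ≈ 0.058

ΔM = M_1 − M_2 = 3.1
L_1/L_2 = 10^(−0.4 ΔM) = 10^-1.240 = 0.05754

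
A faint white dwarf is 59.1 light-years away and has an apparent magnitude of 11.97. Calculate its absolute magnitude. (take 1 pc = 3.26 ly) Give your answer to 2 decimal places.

M ≈ 10.68

d = 59.1 ly / 3.26 = 18.13 pc
5 log₁₀(d/10 pc) = 5 log₁₀(18.13) − 5 = 1.292
M = m − 5 log₁₀(d/10) = 11.97 − 1.292 = 10.678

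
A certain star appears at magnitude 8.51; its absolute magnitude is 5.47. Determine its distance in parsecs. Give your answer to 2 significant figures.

d ≈ 41 pc

μ = m − M = 3.040
m − M = 5 log₁₀ d − 5
log₁₀ d = (m − M)/5 + 1 = 1.6080
d = 10^1.6080 = 40.55 pc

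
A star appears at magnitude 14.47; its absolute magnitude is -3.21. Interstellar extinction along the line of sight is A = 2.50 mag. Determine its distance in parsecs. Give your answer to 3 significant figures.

m − M = 5 log₁₀(d/10 pc) + A  ⇒  14.47 − (-3.21) − 2.50 = 5 log₁₀(d/10)
15.180 = 5 log₁₀(d/10)
log₁₀ d = (m − M − A)/5 + 1 = 4.0360
d = 10^4.0360 = 10860 pc

d ≈ 10900 pc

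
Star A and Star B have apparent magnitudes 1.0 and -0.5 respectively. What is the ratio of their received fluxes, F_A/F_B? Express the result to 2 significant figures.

Magnitude difference = 1.5
Flux ratio = 10^(−0.4 Δm) = 10^(−0.4 × 1.5) = 10^-0.600 = 0.2512

F_A/F_B ≈ 0.25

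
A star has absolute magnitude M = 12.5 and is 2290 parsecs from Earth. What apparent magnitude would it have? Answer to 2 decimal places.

m ≈ 24.30

m = M + 5 log₁₀ d − 5 = 12.5 + 5·3.3598 − 5 = 24.299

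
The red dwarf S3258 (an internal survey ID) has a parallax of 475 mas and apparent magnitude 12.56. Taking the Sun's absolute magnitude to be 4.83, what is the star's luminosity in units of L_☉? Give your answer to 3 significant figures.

L/L_☉ ≈ 3.59×10^-5

d = 1/p = 1000/475 mas = 2.105 pc
M = m − 5 log₁₀ d + 5 = 12.56 − 5·0.3233 + 5 = 15.943
M − M_☉ = 15.943 − 4.83 = 11.113
L/L_☉ = 10^(−0.4 × 11.113) = 3.586×10^-5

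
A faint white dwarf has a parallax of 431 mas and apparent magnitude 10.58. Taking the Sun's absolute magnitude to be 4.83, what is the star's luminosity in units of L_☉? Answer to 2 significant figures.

L/L_☉ ≈ 2.7×10^-4

d = 1/p = 1000/431 mas = 2.320 pc
M = m − 5 log₁₀ d + 5 = 10.58 − 5·0.3655 + 5 = 13.752
M − M_☉ = 13.752 − 4.83 = 8.922
L/L_☉ = 10^(−0.4 × 8.922) = 2.698×10^-4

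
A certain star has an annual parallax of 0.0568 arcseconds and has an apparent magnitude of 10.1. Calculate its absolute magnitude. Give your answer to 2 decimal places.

M ≈ 8.87

d = 1/p = 1/0.0568″ = 17.61 pc
5 log₁₀(d/10 pc) = 5 log₁₀(17.61) − 5 = 1.228
M = m − 5 log₁₀(d/10) = 10.1 − 1.228 = 8.872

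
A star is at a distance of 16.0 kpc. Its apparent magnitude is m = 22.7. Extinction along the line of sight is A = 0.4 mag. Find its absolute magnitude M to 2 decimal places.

d = 16.0 kpc = 16000 pc
5 log₁₀(d/10 pc) = 5 log₁₀(16000) − 5 = 16.021
M = m − 5 log₁₀(d/10) − A = 22.7 − 16.021 − 0.4 = 6.279

M ≈ 6.28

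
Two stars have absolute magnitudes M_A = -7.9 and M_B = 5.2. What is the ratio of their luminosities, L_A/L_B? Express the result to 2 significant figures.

L_A/L_B ≈ 170000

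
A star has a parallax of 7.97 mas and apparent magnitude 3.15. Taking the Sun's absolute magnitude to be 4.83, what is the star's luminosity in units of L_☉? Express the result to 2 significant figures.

L/L_☉ ≈ 740

d = 1/p = 1000/7.97 mas = 125.5 pc
M = m − 5 log₁₀ d + 5 = 3.15 − 5·2.0985 + 5 = -2.343
M − M_☉ = -2.343 − 4.83 = -7.173
L/L_☉ = 10^(−0.4 × -7.173) = 739.7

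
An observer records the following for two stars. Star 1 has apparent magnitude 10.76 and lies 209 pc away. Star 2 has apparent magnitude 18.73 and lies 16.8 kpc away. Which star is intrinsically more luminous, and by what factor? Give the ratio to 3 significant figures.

Star 2 is more luminous, by a factor of 4.19.

Star 1: M = m − 5 log₁₀ d + 5 = 10.76 − 5·2.3201 + 5 = 4.159
Star 2: d = 16.8 kpc = 16800 pc
Star 2: M = m − 5 log₁₀ d + 5 = 18.73 − 5·4.2253 + 5 = 2.603
ΔM = M_1 − M_2 = 4.159 − (2.603) = 1.556; smaller M is more luminous → Star 2.
L ratio = 10^(0.4 |ΔM|) = 10^0.622 = 4.191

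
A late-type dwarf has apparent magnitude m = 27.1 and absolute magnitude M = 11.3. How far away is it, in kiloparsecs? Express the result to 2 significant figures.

Distance modulus: m − M = 27.1 − (11.3) = 15.800
m − M = 5 log₁₀ d − 5
log₁₀ d = (m − M)/5 + 1 = 4.1600
d = 10^4.1600 = 14450 pc
= 14.45 kpc

d ≈ 14 kpc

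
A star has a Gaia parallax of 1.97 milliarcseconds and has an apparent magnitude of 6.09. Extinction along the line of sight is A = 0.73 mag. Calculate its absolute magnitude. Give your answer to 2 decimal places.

M ≈ -3.17

p = 1.97 mas = 1.97×10^-3″ → d = 1/p = 507.6 pc
5 log₁₀(d/10 pc) = 5 log₁₀(507.6) − 5 = 8.528
M = m − 5 log₁₀(d/10) − A = 6.09 − 8.528 − 0.73 = -3.168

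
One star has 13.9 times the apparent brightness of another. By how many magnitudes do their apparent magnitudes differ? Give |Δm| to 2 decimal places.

Pogson: Δm = −2.5 log₁₀(ratio) = −2.5 log₁₀(13.9) = −2.5 × 1.1430 = -2.858

|Δm| ≈ 2.86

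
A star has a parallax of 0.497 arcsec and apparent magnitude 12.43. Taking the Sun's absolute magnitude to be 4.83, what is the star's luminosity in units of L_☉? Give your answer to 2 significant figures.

d = 1/p = 1/0.497″ = 2.012 pc
M = m − 5 log₁₀ d + 5 = 12.43 − 5·0.3036 + 5 = 15.912
M − M_☉ = 15.912 − 4.83 = 11.082
L/L_☉ = 10^(−0.4 × 11.082) = 3.692×10^-5

L/L_☉ ≈ 3.7×10^-5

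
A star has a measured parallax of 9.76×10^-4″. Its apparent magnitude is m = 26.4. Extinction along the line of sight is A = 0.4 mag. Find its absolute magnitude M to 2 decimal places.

M ≈ 15.95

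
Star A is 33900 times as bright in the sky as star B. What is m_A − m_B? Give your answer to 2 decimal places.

m_A − m_B ≈ -11.33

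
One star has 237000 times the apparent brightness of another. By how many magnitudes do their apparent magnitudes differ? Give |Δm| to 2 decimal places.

|Δm| ≈ 13.44

Pogson: Δm = −2.5 log₁₀(ratio) = −2.5 log₁₀(237000) = −2.5 × 5.3747 = -13.437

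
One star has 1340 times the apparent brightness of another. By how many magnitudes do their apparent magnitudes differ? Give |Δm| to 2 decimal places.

Pogson: Δm = −2.5 log₁₀(ratio) = −2.5 log₁₀(1340) = −2.5 × 3.1271 = -7.818

|Δm| ≈ 7.82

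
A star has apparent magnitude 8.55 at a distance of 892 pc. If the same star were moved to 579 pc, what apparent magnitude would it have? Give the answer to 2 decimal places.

m ≈ 7.61

Flux ∝ 1/d², so Δm = 5 log₁₀(d₂/d₁) = 5 log₁₀(579/892) = -0.938
m₂ = m₁ + Δm = 8.55 + (-0.938) = 7.612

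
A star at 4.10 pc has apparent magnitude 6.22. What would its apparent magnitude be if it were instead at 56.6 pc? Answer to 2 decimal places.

m ≈ 11.92

Flux ∝ 1/d², so Δm = 5 log₁₀(d₂/d₁) = 5 log₁₀(56.6/4.10) = 5.700
m₂ = m₁ + Δm = 6.22 + (5.700) = 11.920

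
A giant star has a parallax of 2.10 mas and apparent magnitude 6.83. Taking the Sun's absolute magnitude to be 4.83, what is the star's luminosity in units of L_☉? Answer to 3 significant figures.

d = 1/p = 1000/2.10 mas = 476.2 pc
M = m − 5 log₁₀ d + 5 = 6.83 − 5·2.6778 + 5 = -1.559
M − M_☉ = -1.559 − 4.83 = -6.389
L/L_☉ = 10^(−0.4 × -6.389) = 359.4

L/L_☉ ≈ 359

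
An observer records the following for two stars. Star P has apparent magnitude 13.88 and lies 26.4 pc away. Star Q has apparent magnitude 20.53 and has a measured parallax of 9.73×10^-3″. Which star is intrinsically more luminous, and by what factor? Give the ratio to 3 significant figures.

Star P is more luminous, by a factor of 30.2.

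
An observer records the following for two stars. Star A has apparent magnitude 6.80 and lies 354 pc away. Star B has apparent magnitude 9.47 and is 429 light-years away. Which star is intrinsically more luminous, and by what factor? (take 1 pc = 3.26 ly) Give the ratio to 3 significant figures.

Star A: M = m − 5 log₁₀ d + 5 = 6.80 − 5·2.5490 + 5 = -0.945
Star B: d = 429 ly / 3.26 = 131.6 pc
Star B: M = m − 5 log₁₀ d + 5 = 9.47 − 5·2.1192 + 5 = 3.874
ΔM = M_A − M_B = -0.945 − (3.874) = -4.819; smaller M is more luminous → Star A.
L ratio = 10^(0.4 |ΔM|) = 10^1.928 = 84.63

Star A is more luminous, by a factor of 84.6.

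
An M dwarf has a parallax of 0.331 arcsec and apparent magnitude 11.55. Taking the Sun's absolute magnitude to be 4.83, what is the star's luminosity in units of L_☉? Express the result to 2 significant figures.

L/L_☉ ≈ 1.9×10^-4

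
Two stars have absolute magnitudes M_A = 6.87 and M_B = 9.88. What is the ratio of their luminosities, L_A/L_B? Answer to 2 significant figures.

L_A/L_B ≈ 16

ΔM = M_A − M_B = -3.01
L_A/L_B = 10^(−0.4 ΔM) = 10^1.204 = 16.00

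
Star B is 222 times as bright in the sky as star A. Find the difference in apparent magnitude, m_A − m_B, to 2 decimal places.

Pogson: Δm = −2.5 log₁₀(ratio) = −2.5 log₁₀(222) = −2.5 × 2.3464 = -5.866
Star B is brighter so has the smaller magnitude: m_A − m_B is positive.

m_A − m_B ≈ 5.87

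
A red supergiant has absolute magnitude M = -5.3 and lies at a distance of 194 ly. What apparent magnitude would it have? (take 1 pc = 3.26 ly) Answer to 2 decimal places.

m ≈ -1.43

d = 194 ly / 3.26 = 59.51 pc
m = M + 5 log₁₀ d − 5 = -5.3 + 5·1.7746 − 5 = -1.427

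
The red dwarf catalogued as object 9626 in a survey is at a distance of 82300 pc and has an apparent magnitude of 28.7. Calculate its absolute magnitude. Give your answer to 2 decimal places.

5 log₁₀(d/10 pc) = 5 log₁₀(82300) − 5 = 19.577
M = m − 5 log₁₀(d/10) = 28.7 − 19.577 = 9.123

M ≈ 9.12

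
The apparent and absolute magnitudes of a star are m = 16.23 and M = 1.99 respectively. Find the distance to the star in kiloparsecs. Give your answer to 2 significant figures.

μ = m − M = 14.240
m − M = 5 log₁₀ d − 5
log₁₀ d = (m − M)/5 + 1 = 3.8480
d = 10^3.8480 = 7047 pc
= 7.047 kpc

d ≈ 7.0 kpc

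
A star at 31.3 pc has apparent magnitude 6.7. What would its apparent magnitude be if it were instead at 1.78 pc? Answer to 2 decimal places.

m ≈ 0.47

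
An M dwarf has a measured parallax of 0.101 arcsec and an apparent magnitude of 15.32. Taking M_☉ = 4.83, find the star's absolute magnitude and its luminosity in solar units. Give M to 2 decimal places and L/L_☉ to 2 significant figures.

d = 1/p = 1/0.101″ = 9.901 pc
M = m − 5 log₁₀ d + 5 = 15.32 − 5·0.9957 + 5 = 15.342
M − M_☉ = 15.342 − 4.83 = 10.512
L/L_☉ = 10^(−0.4 × 10.512) = 6.242×10^-5

M ≈ 15.34; L/L_☉ ≈ 6.2×10^-5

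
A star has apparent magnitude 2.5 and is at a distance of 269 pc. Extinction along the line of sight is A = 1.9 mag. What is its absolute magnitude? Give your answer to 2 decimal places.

M ≈ -6.55

5 log₁₀(d/10 pc) = 5 log₁₀(269.0) − 5 = 7.149
M = m − 5 log₁₀(d/10) − A = 2.5 − 7.149 − 1.9 = -6.549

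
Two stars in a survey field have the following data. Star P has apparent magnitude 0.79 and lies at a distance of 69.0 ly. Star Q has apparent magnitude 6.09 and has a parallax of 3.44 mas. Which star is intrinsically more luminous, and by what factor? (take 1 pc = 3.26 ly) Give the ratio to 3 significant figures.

Star P: d = 69.0 ly / 3.26 = 21.17 pc
Star P: M = m − 5 log₁₀ d + 5 = 0.79 − 5·1.3256 + 5 = -0.838
Star Q: p = 3.44 mas = 3.44×10^-3″ → d = 1/p = 290.7 pc
Star Q: M = m − 5 log₁₀ d + 5 = 6.09 − 5·2.4634 + 5 = -1.227
ΔM = M_P − M_Q = -0.838 − (-1.227) = 0.389; smaller M is more luminous → Star Q.
L ratio = 10^(0.4 |ΔM|) = 10^0.156 = 1.431

Star Q is more luminous, by a factor of 1.43.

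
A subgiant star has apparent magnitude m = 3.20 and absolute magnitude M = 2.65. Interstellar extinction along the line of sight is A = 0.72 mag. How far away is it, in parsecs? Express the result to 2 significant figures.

m − M = 5 log₁₀(d/10 pc) + A  ⇒  3.20 − (2.65) − 0.72 = 5 log₁₀(d/10)
-0.170 = 5 log₁₀(d/10)
log₁₀ d = (m − M − A)/5 + 1 = 0.9660
d = 10^0.9660 = 9.247 pc

d ≈ 9.2 pc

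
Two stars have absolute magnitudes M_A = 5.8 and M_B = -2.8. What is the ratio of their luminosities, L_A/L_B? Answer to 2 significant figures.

L_A/L_B ≈ 3.6×10^-4

ΔM = M_A − M_B = 8.6
L_A/L_B = 10^(−0.4 ΔM) = 10^-3.440 = 3.631×10^-4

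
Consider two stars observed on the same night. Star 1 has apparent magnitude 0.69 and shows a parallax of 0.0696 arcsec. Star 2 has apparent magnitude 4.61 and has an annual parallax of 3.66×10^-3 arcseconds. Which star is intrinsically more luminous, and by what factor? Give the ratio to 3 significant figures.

Star 2 is more luminous, by a factor of 9.78.

Star 1: d = 1/p = 1/0.0696″ = 14.37 pc
Star 1: M = m − 5 log₁₀ d + 5 = 0.69 − 5·1.1574 + 5 = -0.097
Star 2: d = 1/p = 1/3.66×10^-3″ = 273.2 pc
Star 2: M = m − 5 log₁₀ d + 5 = 4.61 − 5·2.4365 + 5 = -2.573
ΔM = M_1 − M_2 = -0.097 − (-2.573) = 2.476; smaller M is more luminous → Star 2.
L ratio = 10^(0.4 |ΔM|) = 10^0.990 = 9.778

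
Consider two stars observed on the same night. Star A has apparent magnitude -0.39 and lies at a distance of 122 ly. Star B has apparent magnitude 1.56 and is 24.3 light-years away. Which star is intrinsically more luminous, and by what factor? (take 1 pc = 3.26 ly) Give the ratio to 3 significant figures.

Star A: d = 122 ly / 3.26 = 37.42 pc
Star A: M = m − 5 log₁₀ d + 5 = -0.39 − 5·1.5731 + 5 = -3.256
Star B: d = 24.3 ly / 3.26 = 7.454 pc
Star B: M = m − 5 log₁₀ d + 5 = 1.56 − 5·0.8724 + 5 = 2.198
ΔM = M_A − M_B = -3.256 − (2.198) = -5.454; smaller M is more luminous → Star A.
L ratio = 10^(0.4 |ΔM|) = 10^2.182 = 151.9

Star A is more luminous, by a factor of 152.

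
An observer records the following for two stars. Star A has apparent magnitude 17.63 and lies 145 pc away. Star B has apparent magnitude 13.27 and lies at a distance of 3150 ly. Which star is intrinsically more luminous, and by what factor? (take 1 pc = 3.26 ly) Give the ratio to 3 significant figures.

Star A: M = m − 5 log₁₀ d + 5 = 17.63 − 5·2.1614 + 5 = 11.823
Star B: d = 3150 ly / 3.26 = 966.3 pc
Star B: M = m − 5 log₁₀ d + 5 = 13.27 − 5·2.9851 + 5 = 3.345
ΔM = M_A − M_B = 11.823 − (3.345) = 8.479; smaller M is more luminous → Star B.
L ratio = 10^(0.4 |ΔM|) = 10^3.391 = 2463

Star B is more luminous, by a factor of 2460.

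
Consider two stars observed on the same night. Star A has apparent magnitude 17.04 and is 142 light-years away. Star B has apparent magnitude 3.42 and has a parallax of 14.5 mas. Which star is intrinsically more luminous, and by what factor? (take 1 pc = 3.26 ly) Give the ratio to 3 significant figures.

Star B is more luminous, by a factor of 703000.

Star A: d = 142 ly / 3.26 = 43.56 pc
Star A: M = m − 5 log₁₀ d + 5 = 17.04 − 5·1.6391 + 5 = 13.845
Star B: p = 14.5 mas = 0.0145″ → d = 1/p = 68.97 pc
Star B: M = m − 5 log₁₀ d + 5 = 3.42 − 5·1.8386 + 5 = -0.773
ΔM = M_A − M_B = 13.845 − (-0.773) = 14.618; smaller M is more luminous → Star B.
L ratio = 10^(0.4 |ΔM|) = 10^5.847 = 703300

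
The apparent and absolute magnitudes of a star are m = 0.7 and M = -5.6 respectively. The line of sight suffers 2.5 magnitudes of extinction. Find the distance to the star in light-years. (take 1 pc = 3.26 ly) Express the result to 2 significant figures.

d ≈ 190 ly

m − M = 5 log₁₀(d/10 pc) + A  ⇒  0.7 − (-5.6) − 2.5 = 5 log₁₀(d/10)
3.800 = 5 log₁₀(d/10)
log₁₀ d = (m − M − A)/5 + 1 = 1.7600
d = 10^1.7600 = 57.54 pc
= 187.6 ly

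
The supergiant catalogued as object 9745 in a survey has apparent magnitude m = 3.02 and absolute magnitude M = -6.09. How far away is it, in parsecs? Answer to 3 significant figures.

μ = m − M = 9.110
m − M = 5 log₁₀ d − 5
log₁₀ d = (m − M)/5 + 1 = 2.8220
d = 10^2.8220 = 663.7 pc

d ≈ 664 pc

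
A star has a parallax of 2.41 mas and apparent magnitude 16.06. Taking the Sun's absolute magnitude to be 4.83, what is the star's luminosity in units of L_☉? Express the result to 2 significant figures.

L/L_☉ ≈ 0.055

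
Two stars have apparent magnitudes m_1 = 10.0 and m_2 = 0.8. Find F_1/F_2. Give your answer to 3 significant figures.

F_1/F_2 ≈ 2.09×10^-4

Δm = 10.0 − (0.8) = 9.2
Flux ratio = 10^(−0.4 Δm) = 10^(−0.4 × 9.2) = 10^-3.680 = 2.089×10^-4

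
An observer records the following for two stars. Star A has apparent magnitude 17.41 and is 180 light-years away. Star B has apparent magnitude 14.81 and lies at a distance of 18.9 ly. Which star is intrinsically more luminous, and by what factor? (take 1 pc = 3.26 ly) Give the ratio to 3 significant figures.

Star A is more luminous, by a factor of 8.27.

Star A: d = 180 ly / 3.26 = 55.21 pc
Star A: M = m − 5 log₁₀ d + 5 = 17.41 − 5·1.7421 + 5 = 13.700
Star B: d = 18.9 ly / 3.26 = 5.798 pc
Star B: M = m − 5 log₁₀ d + 5 = 14.81 − 5·0.7632 + 5 = 15.994
ΔM = M_A − M_B = 13.700 − (15.994) = -2.294; smaller M is more luminous → Star A.
L ratio = 10^(0.4 |ΔM|) = 10^0.918 = 8.272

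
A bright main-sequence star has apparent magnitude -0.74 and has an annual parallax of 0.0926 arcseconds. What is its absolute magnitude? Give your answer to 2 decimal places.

M ≈ -0.91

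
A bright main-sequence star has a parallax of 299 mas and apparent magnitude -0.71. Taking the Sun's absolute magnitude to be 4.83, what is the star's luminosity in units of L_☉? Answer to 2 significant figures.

L/L_☉ ≈ 18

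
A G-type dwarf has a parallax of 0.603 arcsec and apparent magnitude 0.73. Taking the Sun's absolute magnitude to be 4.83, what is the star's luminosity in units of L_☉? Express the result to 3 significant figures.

L/L_☉ ≈ 1.20

d = 1/p = 1/0.603″ = 1.658 pc
M = m − 5 log₁₀ d + 5 = 0.73 − 5·0.2197 + 5 = 4.632
M − M_☉ = 4.632 − 4.83 = -0.198
L/L_☉ = 10^(−0.4 × -0.198) = 1.201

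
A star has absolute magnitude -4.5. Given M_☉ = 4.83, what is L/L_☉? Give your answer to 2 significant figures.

L/L_☉ ≈ 5400

M − M_☉ = -4.5 − 4.83 = -9.330
L/L_☉ = 10^(−0.4 (M − M_☉)) = 10^3.732 = 5395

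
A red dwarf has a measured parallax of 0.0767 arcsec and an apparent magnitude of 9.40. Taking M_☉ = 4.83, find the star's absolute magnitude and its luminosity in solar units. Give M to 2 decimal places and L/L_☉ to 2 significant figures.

d = 1/p = 1/0.0767″ = 13.04 pc
M = m − 5 log₁₀ d + 5 = 9.40 − 5·1.1152 + 5 = 8.824
M − M_☉ = 8.824 − 4.83 = 3.994
L/L_☉ = 10^(−0.4 × 3.994) = 0.02526

M ≈ 8.82; L/L_☉ ≈ 0.025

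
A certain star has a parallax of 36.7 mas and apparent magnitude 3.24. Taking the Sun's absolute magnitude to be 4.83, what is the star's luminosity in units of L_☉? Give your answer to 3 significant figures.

d = 1/p = 1000/36.7 mas = 27.25 pc
M = m − 5 log₁₀ d + 5 = 3.24 − 5·1.4353 + 5 = 1.063
M − M_☉ = 1.063 − 4.83 = -3.767
L/L_☉ = 10^(−0.4 × -3.767) = 32.11

L/L_☉ ≈ 32.1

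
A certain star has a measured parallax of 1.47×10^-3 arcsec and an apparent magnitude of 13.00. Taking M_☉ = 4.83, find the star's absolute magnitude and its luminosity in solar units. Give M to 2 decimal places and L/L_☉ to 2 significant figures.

M ≈ 3.84; L/L_☉ ≈ 2.5

d = 1/p = 1/1.47×10^-3″ = 680.3 pc
M = m − 5 log₁₀ d + 5 = 13.00 − 5·2.8327 + 5 = 3.837
M − M_☉ = 3.837 − 4.83 = -0.993
L/L_☉ = 10^(−0.4 × -0.993) = 2.497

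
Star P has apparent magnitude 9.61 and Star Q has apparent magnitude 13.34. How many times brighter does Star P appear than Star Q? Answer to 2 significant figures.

31

Δm = 9.61 − (13.34) = -3.73
Flux ratio = 10^(−0.4 Δm) = 10^(−0.4 × -3.73) = 10^1.492 = 31.05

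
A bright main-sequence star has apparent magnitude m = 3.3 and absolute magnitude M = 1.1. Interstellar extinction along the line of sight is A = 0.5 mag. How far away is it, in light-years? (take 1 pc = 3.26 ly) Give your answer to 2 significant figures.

d ≈ 71 ly

m − M = 5 log₁₀(d/10 pc) + A  ⇒  3.3 − (1.1) − 0.5 = 5 log₁₀(d/10)
1.700 = 5 log₁₀(d/10)
log₁₀ d = (m − M − A)/5 + 1 = 1.3400
d = 10^1.3400 = 21.88 pc
= 71.32 ly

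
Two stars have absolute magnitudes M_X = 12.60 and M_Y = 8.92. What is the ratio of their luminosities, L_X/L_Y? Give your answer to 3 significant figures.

L_X/L_Y ≈ 0.0337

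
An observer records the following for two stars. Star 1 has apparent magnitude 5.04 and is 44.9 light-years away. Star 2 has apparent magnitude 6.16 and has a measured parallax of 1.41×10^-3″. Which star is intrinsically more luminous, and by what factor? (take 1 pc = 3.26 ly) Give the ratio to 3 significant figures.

Star 2 is more luminous, by a factor of 945.

Star 1: d = 44.9 ly / 3.26 = 13.77 pc
Star 1: M = m − 5 log₁₀ d + 5 = 5.04 − 5·1.1390 + 5 = 4.345
Star 2: d = 1/p = 1/1.41×10^-3″ = 709.2 pc
Star 2: M = m − 5 log₁₀ d + 5 = 6.16 − 5·2.8508 + 5 = -3.094
ΔM = M_1 − M_2 = 4.345 − (-3.094) = 7.439; smaller M is more luminous → Star 2.
L ratio = 10^(0.4 |ΔM|) = 10^2.976 = 945.2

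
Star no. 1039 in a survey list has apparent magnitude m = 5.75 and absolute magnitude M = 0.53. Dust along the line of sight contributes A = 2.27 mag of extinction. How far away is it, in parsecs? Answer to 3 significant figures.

m − M = 5 log₁₀(d/10 pc) + A  ⇒  5.75 − (0.53) − 2.27 = 5 log₁₀(d/10)
2.950 = 5 log₁₀(d/10)
log₁₀ d = (m − M − A)/5 + 1 = 1.5900
d = 10^1.5900 = 38.90 pc

d ≈ 38.9 pc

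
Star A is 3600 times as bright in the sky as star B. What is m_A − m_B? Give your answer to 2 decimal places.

m_A − m_B ≈ -8.89

Pogson: Δm = −2.5 log₁₀(ratio) = −2.5 log₁₀(3600) = −2.5 × 3.5563 = -8.891
Star A is brighter, so it has the smaller magnitude: the difference is negative.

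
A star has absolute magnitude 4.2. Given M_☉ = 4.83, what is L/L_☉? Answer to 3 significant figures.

L/L_☉ ≈ 1.79

M − M_☉ = 4.2 − 4.83 = -0.630
L/L_☉ = 10^(−0.4 (M − M_☉)) = 10^0.252 = 1.786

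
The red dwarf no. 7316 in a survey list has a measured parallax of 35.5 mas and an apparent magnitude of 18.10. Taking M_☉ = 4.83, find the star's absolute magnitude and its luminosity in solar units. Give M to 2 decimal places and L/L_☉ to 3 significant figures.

M ≈ 15.85; L/L_☉ ≈ 3.90×10^-5

d = 1/p = 1000/35.5 mas = 28.17 pc
M = m − 5 log₁₀ d + 5 = 18.10 − 5·1.4498 + 5 = 15.851
M − M_☉ = 15.851 − 4.83 = 11.021
L/L_☉ = 10^(−0.4 × 11.021) = 3.904×10^-5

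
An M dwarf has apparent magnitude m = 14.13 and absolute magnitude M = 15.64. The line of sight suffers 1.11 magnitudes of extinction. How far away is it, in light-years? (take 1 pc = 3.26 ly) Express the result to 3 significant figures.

d ≈ 9.75 ly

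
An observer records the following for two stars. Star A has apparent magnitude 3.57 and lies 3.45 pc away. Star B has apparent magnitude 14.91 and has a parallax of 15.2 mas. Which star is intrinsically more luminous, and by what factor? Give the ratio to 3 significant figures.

Star A: M = m − 5 log₁₀ d + 5 = 3.57 − 5·0.5378 + 5 = 5.881
Star B: p = 15.2 mas = 0.0152″ → d = 1/p = 65.79 pc
Star B: M = m − 5 log₁₀ d + 5 = 14.91 − 5·1.8182 + 5 = 10.819
ΔM = M_A − M_B = 5.881 − (10.819) = -4.938; smaller M is more luminous → Star A.
L ratio = 10^(0.4 |ΔM|) = 10^1.975 = 94.48

Star A is more luminous, by a factor of 94.5.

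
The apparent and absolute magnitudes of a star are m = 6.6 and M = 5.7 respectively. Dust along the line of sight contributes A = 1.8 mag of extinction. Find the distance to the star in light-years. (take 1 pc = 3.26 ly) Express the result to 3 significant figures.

d ≈ 21.5 ly

m − M = 5 log₁₀(d/10 pc) + A  ⇒  6.6 − (5.7) − 1.8 = 5 log₁₀(d/10)
-0.900 = 5 log₁₀(d/10)
log₁₀ d = (m − M − A)/5 + 1 = 0.8200
d = 10^0.8200 = 6.607 pc
= 21.54 ly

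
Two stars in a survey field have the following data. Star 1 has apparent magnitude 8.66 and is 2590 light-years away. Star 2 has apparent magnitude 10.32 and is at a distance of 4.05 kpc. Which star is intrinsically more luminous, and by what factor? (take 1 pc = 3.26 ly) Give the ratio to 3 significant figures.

Star 1: d = 2590 ly / 3.26 = 794.5 pc
Star 1: M = m − 5 log₁₀ d + 5 = 8.66 − 5·2.9001 + 5 = -0.840
Star 2: d = 4.05 kpc = 4050 pc
Star 2: M = m − 5 log₁₀ d + 5 = 10.32 − 5·3.6075 + 5 = -2.717
ΔM = M_1 − M_2 = -0.840 − (-2.717) = 1.877; smaller M is more luminous → Star 2.
L ratio = 10^(0.4 |ΔM|) = 10^0.751 = 5.633

Star 2 is more luminous, by a factor of 5.63.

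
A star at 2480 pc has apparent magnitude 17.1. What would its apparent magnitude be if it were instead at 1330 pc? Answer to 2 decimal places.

m ≈ 15.75

Flux ∝ 1/d², so Δm = 5 log₁₀(d₂/d₁) = 5 log₁₀(1330/2480) = -1.353
m₂ = m₁ + Δm = 17.1 + (-1.353) = 15.747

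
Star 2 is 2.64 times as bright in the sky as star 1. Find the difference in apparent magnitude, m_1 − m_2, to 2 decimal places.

Pogson: Δm = −2.5 log₁₀(ratio) = −2.5 log₁₀(2.64) = −2.5 × 0.4216 = -1.054
Star 2 is brighter so has the smaller magnitude: m_1 − m_2 is positive.

m_1 − m_2 ≈ 1.05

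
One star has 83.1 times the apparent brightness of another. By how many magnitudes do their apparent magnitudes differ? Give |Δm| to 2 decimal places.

Pogson: Δm = −2.5 log₁₀(ratio) = −2.5 log₁₀(83.1) = −2.5 × 1.9196 = -4.799

|Δm| ≈ 4.80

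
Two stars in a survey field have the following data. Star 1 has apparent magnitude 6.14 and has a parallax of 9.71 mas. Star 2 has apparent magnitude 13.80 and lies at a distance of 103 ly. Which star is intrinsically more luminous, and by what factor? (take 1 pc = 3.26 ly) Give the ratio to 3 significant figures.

Star 1 is more luminous, by a factor of 12300.

Star 1: p = 9.71 mas = 9.71×10^-3″ → d = 1/p = 103.0 pc
Star 1: M = m − 5 log₁₀ d + 5 = 6.14 − 5·2.0128 + 5 = 1.076
Star 2: d = 103 ly / 3.26 = 31.60 pc
Star 2: M = m − 5 log₁₀ d + 5 = 13.80 − 5·1.4996 + 5 = 11.302
ΔM = M_1 − M_2 = 1.076 − (11.302) = -10.226; smaller M is more luminous → Star 1.
L ratio = 10^(0.4 |ΔM|) = 10^4.090 = 12310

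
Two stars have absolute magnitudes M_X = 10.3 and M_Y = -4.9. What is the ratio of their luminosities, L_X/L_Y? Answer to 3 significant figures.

ΔM = M_X − M_Y = 15.2
L_X/L_Y = 10^(−0.4 ΔM) = 10^-6.080 = 8.318×10^-7

L_X/L_Y ≈ 8.32×10^-7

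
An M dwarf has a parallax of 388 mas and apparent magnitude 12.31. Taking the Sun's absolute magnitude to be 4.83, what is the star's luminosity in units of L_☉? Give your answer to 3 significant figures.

L/L_☉ ≈ 6.77×10^-5

d = 1/p = 1000/388 mas = 2.577 pc
M = m − 5 log₁₀ d + 5 = 12.31 − 5·0.4112 + 5 = 15.254
M − M_☉ = 15.254 − 4.83 = 10.424
L/L_☉ = 10^(−0.4 × 10.424) = 6.766×10^-5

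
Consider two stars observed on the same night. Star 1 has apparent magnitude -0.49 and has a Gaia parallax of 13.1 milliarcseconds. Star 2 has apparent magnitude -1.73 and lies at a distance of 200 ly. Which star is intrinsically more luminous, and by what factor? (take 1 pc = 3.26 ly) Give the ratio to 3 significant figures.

Star 2 is more luminous, by a factor of 2.02.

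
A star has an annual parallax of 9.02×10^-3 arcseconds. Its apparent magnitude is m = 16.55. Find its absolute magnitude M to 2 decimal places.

M ≈ 11.33

d = 1/p = 1/9.02×10^-3″ = 110.9 pc
5 log₁₀(d/10 pc) = 5 log₁₀(110.9) − 5 = 5.224
M = m − 5 log₁₀(d/10) = 16.55 − 5.224 = 11.326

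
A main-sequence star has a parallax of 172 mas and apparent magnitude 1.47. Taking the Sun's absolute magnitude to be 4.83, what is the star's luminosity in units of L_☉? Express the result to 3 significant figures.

d = 1/p = 1000/172 mas = 5.814 pc
M = m − 5 log₁₀ d + 5 = 1.47 − 5·0.7645 + 5 = 2.648
M − M_☉ = 2.648 − 4.83 = -2.182
L/L_☉ = 10^(−0.4 × -2.182) = 7.464

L/L_☉ ≈ 7.46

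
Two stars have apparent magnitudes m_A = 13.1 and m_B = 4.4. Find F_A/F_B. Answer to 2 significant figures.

F_A/F_B ≈ 3.3×10^-4

Δm = 13.1 − (4.4) = 8.7
Flux ratio = 10^(−0.4 Δm) = 10^(−0.4 × 8.7) = 10^-3.480 = 3.311×10^-4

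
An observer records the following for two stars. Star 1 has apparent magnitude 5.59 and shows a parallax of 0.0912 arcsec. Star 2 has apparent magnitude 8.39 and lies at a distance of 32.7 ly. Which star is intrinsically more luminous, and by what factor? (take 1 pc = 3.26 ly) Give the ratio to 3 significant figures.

Star 1 is more luminous, by a factor of 15.8.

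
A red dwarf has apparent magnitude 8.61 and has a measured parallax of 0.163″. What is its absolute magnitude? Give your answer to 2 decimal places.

M ≈ 9.67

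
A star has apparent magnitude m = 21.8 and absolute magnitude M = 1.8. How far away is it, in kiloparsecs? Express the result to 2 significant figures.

d ≈ 100 kpc

μ = m − M = 20.000
m − M = 5 log₁₀ d − 5
log₁₀ d = (m − M)/5 + 1 = 5.0000
d = 10^5.0000 = 100000 pc
= 100.0 kpc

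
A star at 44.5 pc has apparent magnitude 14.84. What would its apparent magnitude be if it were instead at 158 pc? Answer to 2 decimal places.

Flux ∝ 1/d², so Δm = 5 log₁₀(d₂/d₁) = 5 log₁₀(158/44.5) = 2.751
m₂ = m₁ + Δm = 14.84 + (2.751) = 17.591

m ≈ 17.59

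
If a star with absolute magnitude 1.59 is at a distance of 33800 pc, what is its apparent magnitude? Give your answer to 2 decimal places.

m ≈ 19.23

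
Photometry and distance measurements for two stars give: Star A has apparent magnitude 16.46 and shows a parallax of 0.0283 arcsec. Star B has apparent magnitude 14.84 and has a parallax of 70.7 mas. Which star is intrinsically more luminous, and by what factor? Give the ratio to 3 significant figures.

Star A is more luminous, by a factor of 1.40.

Star A: d = 1/p = 1/0.0283″ = 35.34 pc
Star A: M = m − 5 log₁₀ d + 5 = 16.46 − 5·1.5482 + 5 = 13.719
Star B: p = 70.7 mas = 0.0707″ → d = 1/p = 14.14 pc
Star B: M = m − 5 log₁₀ d + 5 = 14.84 − 5·1.1506 + 5 = 14.087
ΔM = M_A − M_B = 13.719 − (14.087) = -0.368; smaller M is more luminous → Star A.
L ratio = 10^(0.4 |ΔM|) = 10^0.147 = 1.404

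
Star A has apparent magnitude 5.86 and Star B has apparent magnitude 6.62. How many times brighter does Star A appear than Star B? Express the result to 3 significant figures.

Δm = 5.86 − (6.62) = -0.76
Flux ratio = 10^(−0.4 Δm) = 10^(−0.4 × -0.76) = 10^0.304 = 2.014

2.01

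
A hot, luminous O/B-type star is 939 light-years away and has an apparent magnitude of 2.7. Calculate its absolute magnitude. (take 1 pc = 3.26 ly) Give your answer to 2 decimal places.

M ≈ -4.60

d = 939 ly / 3.26 = 288.0 pc
5 log₁₀(d/10 pc) = 5 log₁₀(288.0) − 5 = 7.297
M = m − 5 log₁₀(d/10) = 2.7 − 7.297 = -4.597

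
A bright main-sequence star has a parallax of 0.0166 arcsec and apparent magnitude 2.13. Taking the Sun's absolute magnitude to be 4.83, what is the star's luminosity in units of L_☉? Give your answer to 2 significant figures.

d = 1/p = 1/0.0166″ = 60.24 pc
M = m − 5 log₁₀ d + 5 = 2.13 − 5·1.7799 + 5 = -1.769
M − M_☉ = -1.769 − 4.83 = -6.599
L/L_☉ = 10^(−0.4 × -6.599) = 436.3

L/L_☉ ≈ 440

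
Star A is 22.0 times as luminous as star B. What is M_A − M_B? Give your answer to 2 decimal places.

M_A − M_B ≈ -3.36

Pogson: ΔM = −2.5 log₁₀(ratio) = −2.5 log₁₀(22.0) = −2.5 × 1.3424 = -3.356
Star A is brighter, so it has the smaller magnitude: the difference is negative.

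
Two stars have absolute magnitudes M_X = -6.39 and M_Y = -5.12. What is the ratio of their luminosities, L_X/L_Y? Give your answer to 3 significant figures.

ΔM = M_X − M_Y = -1.27
L_X/L_Y = 10^(−0.4 ΔM) = 10^0.508 = 3.221

L_X/L_Y ≈ 3.22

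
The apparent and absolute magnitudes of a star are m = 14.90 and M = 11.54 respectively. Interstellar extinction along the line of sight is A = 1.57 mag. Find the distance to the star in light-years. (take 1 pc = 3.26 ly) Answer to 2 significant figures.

d ≈ 74 ly

m − M = 5 log₁₀(d/10 pc) + A  ⇒  14.90 − (11.54) − 1.57 = 5 log₁₀(d/10)
1.790 = 5 log₁₀(d/10)
log₁₀ d = (m − M − A)/5 + 1 = 1.3580
d = 10^1.3580 = 22.80 pc
= 74.34 ly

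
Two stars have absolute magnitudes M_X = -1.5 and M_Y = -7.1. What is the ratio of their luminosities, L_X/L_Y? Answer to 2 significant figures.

ΔM = M_X − M_Y = 5.6
L_X/L_Y = 10^(−0.4 ΔM) = 10^-2.240 = 5.754×10^-3

L_X/L_Y ≈ 5.8×10^-3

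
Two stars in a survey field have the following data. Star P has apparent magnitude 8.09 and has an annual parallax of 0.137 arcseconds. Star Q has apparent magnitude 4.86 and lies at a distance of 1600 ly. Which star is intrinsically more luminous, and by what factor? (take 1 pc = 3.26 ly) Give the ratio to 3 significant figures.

Star P: d = 1/p = 1/0.137″ = 7.299 pc
Star P: M = m − 5 log₁₀ d + 5 = 8.09 − 5·0.8633 + 5 = 8.774
Star Q: d = 1600 ly / 3.26 = 490.8 pc
Star Q: M = m − 5 log₁₀ d + 5 = 4.86 − 5·2.6909 + 5 = -3.595
ΔM = M_P − M_Q = 8.774 − (-3.595) = 12.368; smaller M is more luminous → Star Q.
L ratio = 10^(0.4 |ΔM|) = 10^4.947 = 88560

Star Q is more luminous, by a factor of 88600.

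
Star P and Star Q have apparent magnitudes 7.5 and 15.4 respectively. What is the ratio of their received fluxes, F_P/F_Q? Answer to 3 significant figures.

F_P/F_Q ≈ 1450

Magnitude difference = -7.9
Flux ratio = 10^(−0.4 Δm) = 10^(−0.4 × -7.9) = 10^3.160 = 1445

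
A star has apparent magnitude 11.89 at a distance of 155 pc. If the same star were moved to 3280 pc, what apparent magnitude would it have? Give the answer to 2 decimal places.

m ≈ 18.52

Flux ∝ 1/d², so Δm = 5 log₁₀(d₂/d₁) = 5 log₁₀(3280/155) = 6.628
m₂ = m₁ + Δm = 11.89 + (6.628) = 18.518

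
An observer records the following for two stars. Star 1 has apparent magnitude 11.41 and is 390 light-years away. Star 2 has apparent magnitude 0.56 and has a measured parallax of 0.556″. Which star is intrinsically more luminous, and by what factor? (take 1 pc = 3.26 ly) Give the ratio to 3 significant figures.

Star 1: d = 390 ly / 3.26 = 119.6 pc
Star 1: M = m − 5 log₁₀ d + 5 = 11.41 − 5·2.0778 + 5 = 6.021
Star 2: d = 1/p = 1/0.556″ = 1.799 pc
Star 2: M = m − 5 log₁₀ d + 5 = 0.56 − 5·0.2549 + 5 = 4.285
ΔM = M_1 − M_2 = 6.021 − (4.285) = 1.735; smaller M is more luminous → Star 2.
L ratio = 10^(0.4 |ΔM|) = 10^0.694 = 4.945

Star 2 is more luminous, by a factor of 4.94.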